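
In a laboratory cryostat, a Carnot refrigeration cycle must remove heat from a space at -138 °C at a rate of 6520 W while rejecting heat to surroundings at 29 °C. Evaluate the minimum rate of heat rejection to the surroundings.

Q̇_H ≈ 14580 W

T_H = 29 °C → 29 + 273.15 = 302.15 K.
T_C = -138 °C → -138 + 273.15 = 135.15 K.
For a reversible cycle Q_H/Q_C = T_H/T_C, so Q_H = Q_C·T_H/T_C = 6520 × 302.15/135.15 = 14580 W.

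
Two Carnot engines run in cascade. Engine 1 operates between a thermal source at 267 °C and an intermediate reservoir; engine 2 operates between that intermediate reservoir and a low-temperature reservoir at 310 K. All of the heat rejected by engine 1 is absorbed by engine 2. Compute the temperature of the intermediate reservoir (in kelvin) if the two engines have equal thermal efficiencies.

T_m ≈ 409 K

T_H = 267 °C → 267 + 273.15 = 540.15 K.
Equal efficiencies require 1 − T_m/T_H = 1 − T_C/T_m, i.e. T_m/T_H = T_C/T_m, so T_m = √(T_H·T_C) = √(540.15 × 310.00) = 409 K.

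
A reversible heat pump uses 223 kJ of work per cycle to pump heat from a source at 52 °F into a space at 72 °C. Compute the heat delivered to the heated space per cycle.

Q_H ≈ 1260 kJ

T_H = 72 °C → 72 + 273.15 = 345.15 K.
T_C = 52 °F → (52 − 32) × 5/9 = 11.11 °C = 284.26 K.
The Carnot heat-pump COP is COP_HP = T_H/(T_H − T_C) = 345.15/60.89 = 5.6685.
Q_H = COP_HP · W = 5.6685 × 223 = 1260 kJ.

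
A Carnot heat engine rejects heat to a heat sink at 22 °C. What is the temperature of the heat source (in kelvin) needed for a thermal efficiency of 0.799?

T_H ≈ 1470 K

T_C = 22 °C → 22 + 273.15 = 295.15 K.
From η = 1 − T_C/T_H, solving for T_H gives T_H = T_C/(1 − η) = 295.15/(1 − 0.799) = 1470 K.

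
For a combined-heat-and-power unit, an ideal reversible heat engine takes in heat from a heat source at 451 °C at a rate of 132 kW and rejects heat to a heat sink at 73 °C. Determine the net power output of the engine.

T_H = 451 °C → 451 + 273.15 = 724.15 K.
T_C = 73 °C → 73 + 273.15 = 346.15 K.
Carnot efficiency: η = 1 − T_C/T_H = 1 − 346.15/724.15 = 0.5220.
W = η·Q_H = 0.5220 × 132 = 68.9 kW.

Ẇ ≈ 68.9 kW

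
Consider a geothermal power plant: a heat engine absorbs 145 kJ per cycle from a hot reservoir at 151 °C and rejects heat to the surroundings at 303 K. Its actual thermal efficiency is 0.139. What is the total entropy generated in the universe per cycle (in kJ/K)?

T_H = 151 °C → 151 + 273.15 = 424.15 K.
W = η·Q_H = 0.139 × 145 = 20.16 kJ, so Q_C = Q_H − W = 124.8 kJ.
Reservoir entropy changes: ΔS_H = −Q_H/T_H = −145/424.15 = -0.3419 kJ/K and ΔS_C = +Q_C/T_C = 124.8/303.00 = 0.4120 kJ/K.
ΔS_univ = −Q_H/T_H + Q_C/T_C = 0.0702 kJ/K (> 0, since η = 0.139 < η_Carnot = 0.286).

ΔS_univ ≈ 0.0702 kJ/K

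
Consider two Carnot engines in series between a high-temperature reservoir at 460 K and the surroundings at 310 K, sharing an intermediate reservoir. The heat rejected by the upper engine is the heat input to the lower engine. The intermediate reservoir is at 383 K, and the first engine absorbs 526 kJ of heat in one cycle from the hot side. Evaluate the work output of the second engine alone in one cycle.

W₂ ≈ 83.47 kJ

Heat entering the second stage: Q_m = Q_H·(T_m/T_H) = 526 × 383.00/460.00 = 438.0 kJ.
Second-stage efficiency η₂ = 1 − T_C/T_m = 1 − 310.00/383.00 = 0.1906, so W₂ = η₂·Q_m = 83.47 kJ.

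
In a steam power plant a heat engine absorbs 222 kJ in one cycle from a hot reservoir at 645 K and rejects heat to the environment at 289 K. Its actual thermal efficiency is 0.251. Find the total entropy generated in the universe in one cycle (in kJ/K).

ΔS_univ ≈ 0.2312 kJ/K

W = η·Q_H = 0.251 × 222 = 55.72 kJ, so Q_C = Q_H − W = 166.3 kJ.
Entropy balance on the reservoirs: −Q_H/T_H = -0.3442 kJ/K, +Q_C/T_C = 0.5754 kJ/K.
ΔS_univ = −Q_H/T_H + Q_C/T_C = 0.2312 kJ/K (> 0, since η = 0.251 < η_Carnot = 0.552).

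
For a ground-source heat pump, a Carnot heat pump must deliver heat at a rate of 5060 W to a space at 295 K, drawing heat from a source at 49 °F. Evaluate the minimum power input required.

Ẇ_in ≈ 213 W

T_C = 49 °F → (49 − 32) × 5/9 = 9.44 °C = 282.59 K.
COP_HP = T_H/(T_H − T_C) = 295.00/12.41 = 23.7797.
W = Q_H/COP_HP = 5060/23.7797 = 213 W.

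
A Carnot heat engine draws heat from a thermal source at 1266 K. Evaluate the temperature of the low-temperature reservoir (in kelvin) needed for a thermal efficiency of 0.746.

T_C ≈ 322 K

From η = 1 − T_C/T_H, T_C = T_H·(1 − η) = 1266.00 × (1 − 0.746) = 322 K.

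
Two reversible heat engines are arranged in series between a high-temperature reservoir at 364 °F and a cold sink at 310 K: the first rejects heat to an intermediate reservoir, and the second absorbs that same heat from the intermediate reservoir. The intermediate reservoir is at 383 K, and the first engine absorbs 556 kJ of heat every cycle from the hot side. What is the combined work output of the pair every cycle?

W_total ≈ 179 kJ

T_H = 364 °F → (364 − 32) × 5/9 = 184.44 °C = 457.59 K.
Two reversible stages in series are equivalent to a single Carnot engine between T_H and T_C, so η_total = 1 − T_C/T_H = 1 − 310.00/457.59 = 0.3225.
W_total = η_total · Q_H = 0.3225 × 556 = 179 kJ.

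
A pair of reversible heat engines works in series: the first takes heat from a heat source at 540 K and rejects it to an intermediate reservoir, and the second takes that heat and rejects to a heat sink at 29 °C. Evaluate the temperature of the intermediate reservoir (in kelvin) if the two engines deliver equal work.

T_C = 29 °C → 29 + 273.15 = 302.15 K.
For reversible stages Q_m = Q_H·(T_m/T_H). Setting W₁ = Q_H(1 − T_m/T_H) equal to W₂ = Q_m(1 − T_C/T_m) = Q_H·(T_m − T_C)/T_H gives T_H − T_m = T_m − T_C, so T_m = (T_H + T_C)/2 = (540.00 + 302.15)/2 = 421.1 K.

T_m ≈ 421.1 K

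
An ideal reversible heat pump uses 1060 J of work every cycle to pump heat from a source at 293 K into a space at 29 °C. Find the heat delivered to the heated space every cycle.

Q_H ≈ 35000 J

T_H = 29 °C → 29 + 273.15 = 302.15 K.
Reversible heating COP: COP_HP = T_H/(T_H − T_C) = 302.15/9.15 = 33.0219.
Q_H = COP_HP · W = 33.0219 × 1060 = 35000 J.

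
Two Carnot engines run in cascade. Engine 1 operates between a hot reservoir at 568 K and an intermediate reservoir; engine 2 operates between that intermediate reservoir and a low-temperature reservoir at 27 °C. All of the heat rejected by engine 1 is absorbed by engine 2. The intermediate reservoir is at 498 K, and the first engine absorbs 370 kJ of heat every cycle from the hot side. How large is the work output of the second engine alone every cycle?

T_C = 27 °C → 27 + 273.15 = 300.15 K.
Heat entering the second stage: Q_m = Q_H·(T_m/T_H) = 370 × 498.00/568.00 = 324 kJ.
Second-stage efficiency η₂ = 1 − T_C/T_m = 1 − 300.15/498.00 = 0.3973, so W₂ = η₂·Q_m = 129 kJ.

W₂ ≈ 129 kJ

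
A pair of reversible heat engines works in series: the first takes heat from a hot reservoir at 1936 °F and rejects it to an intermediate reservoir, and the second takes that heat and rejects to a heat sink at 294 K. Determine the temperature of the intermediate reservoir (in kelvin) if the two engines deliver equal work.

T_H = 1936 °F → (1936 − 32) × 5/9 = 1057.78 °C = 1330.93 K.
For reversible stages Q_m = Q_H·(T_m/T_H). Setting W₁ = Q_H(1 − T_m/T_H) equal to W₂ = Q_m(1 − T_C/T_m) = Q_H·(T_m − T_C)/T_H gives T_H − T_m = T_m − T_C, so T_m = (T_H + T_C)/2 = (1330.93 + 294.00)/2 = 812 K.

T_m ≈ 812 K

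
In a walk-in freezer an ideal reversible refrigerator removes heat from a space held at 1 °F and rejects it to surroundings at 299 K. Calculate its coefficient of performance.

COP_R ≈ 5.942

T_C = 1 °F → (1 − 32) × 5/9 = -17.22 °C = 255.93 K.
For a reversible refrigerator, COP_R = T_C/(T_H − T_C) = 255.93/(299.00 − 255.93) = 5.942.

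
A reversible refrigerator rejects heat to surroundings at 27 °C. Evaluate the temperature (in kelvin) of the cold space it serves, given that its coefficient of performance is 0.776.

T_H = 27 °C → 27 + 273.15 = 300.15 K.
COP_R = T_C/(T_H − T_C) ⇒ T_C = T_H·COP_R/(1 + COP_R) = 300.15 × 0.776/(1 + 0.776) = 131.1 K.

T_C ≈ 131.1 K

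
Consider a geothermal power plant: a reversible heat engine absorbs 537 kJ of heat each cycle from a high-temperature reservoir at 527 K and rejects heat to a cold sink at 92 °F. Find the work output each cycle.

T_C = 92 °F → (92 − 32) × 5/9 = 33.33 °C = 306.48 K.
For a reversible engine, η = 1 − T_C/T_H = 1 − 306.48/527.00 = 0.4184.
W = η·Q_H = 0.4184 × 537 = 224.7 kJ.

W ≈ 224.7 kJ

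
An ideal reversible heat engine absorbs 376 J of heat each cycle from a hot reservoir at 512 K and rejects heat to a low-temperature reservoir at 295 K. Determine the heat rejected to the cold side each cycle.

Q_C ≈ 216.6 J

η_rev = 1 − T_C/T_H = 1 − 295.00/512.00 = 0.4238.
For a reversible cycle Q_C/Q_H = T_C/T_H, so Q_C = 376 × 295.00/512.00 = 216.6 J.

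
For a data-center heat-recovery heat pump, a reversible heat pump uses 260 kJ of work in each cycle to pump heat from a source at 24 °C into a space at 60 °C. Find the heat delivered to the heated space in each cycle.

T_H = 60 °C → 60 + 273.15 = 333.15 K.
T_C = 24 °C → 24 + 273.15 = 297.15 K.
COP_HP = T_H/(T_H − T_C) = 333.15/36.00 = 9.2542.
Q_H = COP_HP · W = 9.2542 × 260 = 2406 kJ.

Q_H ≈ 2406 kJ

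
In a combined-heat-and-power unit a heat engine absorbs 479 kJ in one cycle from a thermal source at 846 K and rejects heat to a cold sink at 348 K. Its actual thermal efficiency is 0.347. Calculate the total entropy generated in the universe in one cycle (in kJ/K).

ΔS_univ ≈ 0.3326 kJ/K

W = η·Q_H = 0.347 × 479 = 166.2 kJ, so Q_C = Q_H − W = 312.8 kJ.
The hot reservoir loses entropy Q_H/T_H = 479/846.00 = 0.5662 kJ/K; the cold reservoir gains Q_C/T_C = 312.8/348.00 = 0.8988 kJ/K.
ΔS_univ = −Q_H/T_H + Q_C/T_C = 0.3326 kJ/K (> 0, since η = 0.347 < η_Carnot = 0.589).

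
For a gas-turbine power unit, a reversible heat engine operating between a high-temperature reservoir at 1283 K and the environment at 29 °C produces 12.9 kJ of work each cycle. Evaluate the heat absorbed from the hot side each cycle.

Q_H ≈ 16.9 kJ

T_C = 29 °C → 29 + 273.15 = 302.15 K.
Since the cycle is reversible, η = 1 − T_C/T_H = 1 − 302.15/1283.00 = 0.7645.
Q_H = W/η = 12.9/0.7645 = 16.9 kJ.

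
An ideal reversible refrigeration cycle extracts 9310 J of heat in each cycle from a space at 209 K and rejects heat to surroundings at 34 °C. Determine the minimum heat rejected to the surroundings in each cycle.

Q_H ≈ 13700 J

T_H = 34 °C → 34 + 273.15 = 307.15 K.
For a reversible cycle Q_H/Q_C = T_H/T_C, so Q_H = Q_C·T_H/T_C = 9310 × 307.15/209.00 = 13700 J.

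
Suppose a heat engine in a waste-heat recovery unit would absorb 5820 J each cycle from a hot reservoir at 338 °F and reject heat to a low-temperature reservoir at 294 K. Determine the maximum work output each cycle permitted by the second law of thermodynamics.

T_H = 338 °F → (338 − 32) × 5/9 = 170.00 °C = 443.15 K.
By the Carnot theorem, η_max = 1 − T_C/T_H = 1 − 294.00/443.15 = 0.3366.
W_max = η_max · Q_H = 0.3366 × 5820 = 1960 J.

W_max ≈ 1960 J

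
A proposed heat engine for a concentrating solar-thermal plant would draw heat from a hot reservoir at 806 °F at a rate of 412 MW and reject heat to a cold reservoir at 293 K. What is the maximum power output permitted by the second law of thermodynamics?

T_H = 806 °F → (806 − 32) × 5/9 = 430.00 °C = 703.15 K.
No engine can exceed the Carnot limit: η_max = 1 − T_C/T_H = 1 − 293.00/703.15 = 0.5833.
W_max = η_max · Q_H = 0.5833 × 412 = 240.3 MW.

Ẇ_max ≈ 240.3 MW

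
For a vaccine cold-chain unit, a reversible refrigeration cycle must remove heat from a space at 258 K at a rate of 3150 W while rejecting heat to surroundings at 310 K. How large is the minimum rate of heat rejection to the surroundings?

Q̇_H ≈ 3780 W

For a reversible cycle Q_H/Q_C = T_H/T_C, so Q_H = Q_C·T_H/T_C = 3150 × 310.00/258.00 = 3780 W.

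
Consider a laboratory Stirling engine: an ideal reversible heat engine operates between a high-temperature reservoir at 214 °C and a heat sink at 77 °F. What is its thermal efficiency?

η ≈ 0.388

T_H = 214 °C → 214 + 273.15 = 487.15 K.
T_C = 77 °F → (77 − 32) × 5/9 = 25.00 °C = 298.15 K.
Carnot efficiency: η = 1 − T_C/T_H = 1 − 298.15/487.15 = 0.388.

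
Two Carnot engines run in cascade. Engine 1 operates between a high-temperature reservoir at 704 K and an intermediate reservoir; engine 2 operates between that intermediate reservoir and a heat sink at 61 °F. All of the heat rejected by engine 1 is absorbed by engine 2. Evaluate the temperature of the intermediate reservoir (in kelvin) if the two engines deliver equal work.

T_C = 61 °F → (61 − 32) × 5/9 = 16.11 °C = 289.26 K.
For reversible stages Q_m = Q_H·(T_m/T_H). Setting W₁ = Q_H(1 − T_m/T_H) equal to W₂ = Q_m(1 − T_C/T_m) = Q_H·(T_m − T_C)/T_H gives T_H − T_m = T_m − T_C, so T_m = (T_H + T_C)/2 = (704.00 + 289.26)/2 = 497 K.

T_m ≈ 497 K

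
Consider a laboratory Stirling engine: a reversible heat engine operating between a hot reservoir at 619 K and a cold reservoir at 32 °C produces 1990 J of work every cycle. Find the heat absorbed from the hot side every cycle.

Q_H ≈ 3925 J

T_C = 32 °C → 32 + 273.15 = 305.15 K.
For a reversible engine, η = 1 − T_C/T_H = 1 − 305.15/619.00 = 0.5070.
Q_H = W/η = 1990/0.5070 = 3925 J.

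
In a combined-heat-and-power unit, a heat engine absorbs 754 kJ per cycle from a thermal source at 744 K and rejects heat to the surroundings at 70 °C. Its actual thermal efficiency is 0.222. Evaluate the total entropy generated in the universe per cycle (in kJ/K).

T_C = 70 °C → 70 + 273.15 = 343.15 K.
W = η·Q_H = 0.222 × 754 = 167.4 kJ, so Q_C = Q_H − W = 586.6 kJ.
Entropy balance on the reservoirs: −Q_H/T_H = -1.013 kJ/K, +Q_C/T_C = 1.709 kJ/K.
ΔS_univ = −Q_H/T_H + Q_C/T_C = 0.696 kJ/K (> 0, since η = 0.222 < η_Carnot = 0.539).

ΔS_univ ≈ 0.696 kJ/K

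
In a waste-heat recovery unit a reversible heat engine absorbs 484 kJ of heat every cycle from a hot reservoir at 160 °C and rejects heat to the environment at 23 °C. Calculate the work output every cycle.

W ≈ 153.1 kJ

T_H = 160 °C → 160 + 273.15 = 433.15 K.
T_C = 23 °C → 23 + 273.15 = 296.15 K.
For a reversible engine, η = 1 − T_C/T_H = 1 − 296.15/433.15 = 0.3163.
W = η·Q_H = 0.3163 × 484 = 153.1 kJ.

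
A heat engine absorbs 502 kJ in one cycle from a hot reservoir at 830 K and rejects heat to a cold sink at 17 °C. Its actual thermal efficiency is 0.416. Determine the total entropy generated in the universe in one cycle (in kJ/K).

ΔS_univ ≈ 0.4056 kJ/K

T_C = 17 °C → 17 + 273.15 = 290.15 K.
W = η·Q_H = 0.416 × 502 = 208.8 kJ, so Q_C = Q_H − W = 293.2 kJ.
The hot reservoir loses entropy Q_H/T_H = 502/830.00 = 0.6048 kJ/K; the cold reservoir gains Q_C/T_C = 293.2/290.15 = 1.010 kJ/K.
ΔS_univ = −Q_H/T_H + Q_C/T_C = 0.4056 kJ/K (> 0, since η = 0.416 < η_Carnot = 0.650).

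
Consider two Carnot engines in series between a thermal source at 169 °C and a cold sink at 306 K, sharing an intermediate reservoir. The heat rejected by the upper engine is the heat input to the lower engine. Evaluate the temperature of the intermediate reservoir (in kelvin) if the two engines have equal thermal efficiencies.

T_m ≈ 368 K

T_H = 169 °C → 169 + 273.15 = 442.15 K.
Equal efficiencies require 1 − T_m/T_H = 1 − T_C/T_m, i.e. T_m/T_H = T_C/T_m, so T_m = √(T_H·T_C) = √(442.15 × 306.00) = 368 K.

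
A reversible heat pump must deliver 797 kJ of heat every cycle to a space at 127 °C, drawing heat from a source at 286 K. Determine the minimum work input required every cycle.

W_in ≈ 227.4 kJ

T_H = 127 °C → 127 + 273.15 = 400.15 K.
The Carnot heat-pump COP is COP_HP = T_H/(T_H − T_C) = 400.15/114.15 = 3.5055.
W = Q_H/COP_HP = 797/3.5055 = 227.4 kJ.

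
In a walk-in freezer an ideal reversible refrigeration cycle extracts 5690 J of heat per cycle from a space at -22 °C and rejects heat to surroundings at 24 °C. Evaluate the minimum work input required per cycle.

T_H = 24 °C → 24 + 273.15 = 297.15 K.
T_C = -22 °C → -22 + 273.15 = 251.15 K.
COP_R = T_C/(T_H − T_C) = 251.15/46.00 = 5.4598.
W = Q_C/COP_R = 5690/5.4598 = 1040 J.

W_in ≈ 1040 J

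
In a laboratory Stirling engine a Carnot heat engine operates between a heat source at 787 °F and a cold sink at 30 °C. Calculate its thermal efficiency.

T_H = 787 °F → (787 − 32) × 5/9 = 419.44 °C = 692.59 K.
T_C = 30 °C → 30 + 273.15 = 303.15 K.
Since the cycle is reversible, η = 1 − T_C/T_H = 1 − 303.15/692.59 = 0.5623.

η ≈ 0.5623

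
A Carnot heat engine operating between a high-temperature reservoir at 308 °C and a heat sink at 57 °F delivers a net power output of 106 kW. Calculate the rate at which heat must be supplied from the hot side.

Q̇_H ≈ 209.5 kW

T_H = 308 °C → 308 + 273.15 = 581.15 K.
T_C = 57 °F → (57 − 32) × 5/9 = 13.89 °C = 287.04 K.
η_rev = 1 − T_C/T_H = 1 − 287.04/581.15 = 0.5061.
Q_H = W/η = 106/0.5061 = 209.5 kW.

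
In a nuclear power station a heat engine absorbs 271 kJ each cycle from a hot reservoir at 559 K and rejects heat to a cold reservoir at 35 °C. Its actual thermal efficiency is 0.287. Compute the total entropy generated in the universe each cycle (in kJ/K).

ΔS_univ ≈ 0.1422 kJ/K

T_C = 35 °C → 35 + 273.15 = 308.15 K.
W = η·Q_H = 0.287 × 271 = 77.78 kJ, so Q_C = Q_H − W = 193.2 kJ.
Entropy balance on the reservoirs: −Q_H/T_H = -0.4848 kJ/K, +Q_C/T_C = 0.6270 kJ/K.
ΔS_univ = −Q_H/T_H + Q_C/T_C = 0.1422 kJ/K (> 0, since η = 0.287 < η_Carnot = 0.449).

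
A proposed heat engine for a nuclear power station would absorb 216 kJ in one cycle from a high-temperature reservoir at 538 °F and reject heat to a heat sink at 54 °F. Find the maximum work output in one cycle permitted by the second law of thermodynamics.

W_max ≈ 105 kJ

T_H = 538 °F → (538 − 32) × 5/9 = 281.11 °C = 554.26 K.
T_C = 54 °F → (54 − 32) × 5/9 = 12.22 °C = 285.37 K.
No engine can exceed the Carnot limit: η_max = 1 − T_C/T_H = 1 − 285.37/554.26 = 0.4851.
W_max = η_max · Q_H = 0.4851 × 216 = 105 kJ.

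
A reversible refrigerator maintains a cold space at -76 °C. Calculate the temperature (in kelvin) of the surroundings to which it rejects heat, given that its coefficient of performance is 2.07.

T_H ≈ 292.4 K

T_C = -76 °C → -76 + 273.15 = 197.15 K.
COP_R = T_C/(T_H − T_C) ⇒ T_H = T_C·(1 + 1/COP_R) = 197.15 × (1 + 1/2.07) = 292.4 K.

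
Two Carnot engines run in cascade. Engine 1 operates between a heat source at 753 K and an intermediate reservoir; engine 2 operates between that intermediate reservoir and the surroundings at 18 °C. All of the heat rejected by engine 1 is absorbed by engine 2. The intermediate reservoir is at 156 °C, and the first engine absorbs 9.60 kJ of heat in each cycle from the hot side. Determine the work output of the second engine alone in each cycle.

T_C = 18 °C → 18 + 273.15 = 291.15 K.
T_m = 156 °C → 156 + 273.15 = 429.15 K.
Heat entering the second stage: Q_m = Q_H·(T_m/T_H) = 9.60 × 429.15/753.00 = 5.471 kJ.
Second-stage efficiency η₂ = 1 − T_C/T_m = 1 − 291.15/429.15 = 0.3216, so W₂ = η₂·Q_m = 1.759 kJ.

W₂ ≈ 1.759 kJ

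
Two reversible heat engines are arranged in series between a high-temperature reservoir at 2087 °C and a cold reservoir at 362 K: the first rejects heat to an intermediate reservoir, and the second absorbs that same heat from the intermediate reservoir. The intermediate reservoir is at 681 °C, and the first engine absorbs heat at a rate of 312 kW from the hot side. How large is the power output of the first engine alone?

Ẇ₁ ≈ 185.9 kW

T_H = 2087 °C → 2087 + 273.15 = 2360.15 K.
T_m = 681 °C → 681 + 273.15 = 954.15 K.
First-stage efficiency η₁ = 1 − T_m/T_H = 1 − 954.15/2360.15 = 0.5957.
W₁ = η₁·Q_H = 0.5957 × 312 = 185.9 kW.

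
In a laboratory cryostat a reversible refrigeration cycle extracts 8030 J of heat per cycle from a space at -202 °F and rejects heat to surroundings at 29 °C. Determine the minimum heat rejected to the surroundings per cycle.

T_H = 29 °C → 29 + 273.15 = 302.15 K.
T_C = -202 °F → (-202 − 32) × 5/9 = -130.00 °C = 143.15 K.
For a reversible cycle Q_H/Q_C = T_H/T_C, so Q_H = Q_C·T_H/T_C = 8030 × 302.15/143.15 = 16900 J.

Q_H ≈ 16900 J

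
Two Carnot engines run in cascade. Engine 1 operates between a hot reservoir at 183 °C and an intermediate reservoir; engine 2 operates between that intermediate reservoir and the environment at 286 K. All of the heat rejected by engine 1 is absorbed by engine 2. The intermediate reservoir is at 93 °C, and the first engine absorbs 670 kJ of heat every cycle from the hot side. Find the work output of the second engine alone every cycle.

W₂ ≈ 118 kJ

T_H = 183 °C → 183 + 273.15 = 456.15 K.
T_m = 93 °C → 93 + 273.15 = 366.15 K.
Heat entering the second stage: Q_m = Q_H·(T_m/T_H) = 670 × 366.15/456.15 = 538 kJ.
Second-stage efficiency η₂ = 1 − T_C/T_m = 1 − 286.00/366.15 = 0.2189, so W₂ = η₂·Q_m = 118 kJ.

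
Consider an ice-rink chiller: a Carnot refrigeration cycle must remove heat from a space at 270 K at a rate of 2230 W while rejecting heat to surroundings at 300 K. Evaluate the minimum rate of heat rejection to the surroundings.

Q̇_H ≈ 2478 W

For a reversible cycle Q_H/Q_C = T_H/T_C, so Q_H = Q_C·T_H/T_C = 2230 × 300.00/270.00 = 2478 W.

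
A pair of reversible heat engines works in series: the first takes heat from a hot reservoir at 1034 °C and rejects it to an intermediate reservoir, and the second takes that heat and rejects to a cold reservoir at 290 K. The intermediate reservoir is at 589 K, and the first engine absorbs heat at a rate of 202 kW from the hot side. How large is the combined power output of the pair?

Ẇ_total ≈ 157.2 kW

T_H = 1034 °C → 1034 + 273.15 = 1307.15 K.
Two reversible stages in series are equivalent to a single Carnot engine between T_H and T_C, so η_total = 1 − T_C/T_H = 1 − 290.00/1307.15 = 0.7781.
W_total = η_total · Q_H = 0.7781 × 202 = 157.2 kW.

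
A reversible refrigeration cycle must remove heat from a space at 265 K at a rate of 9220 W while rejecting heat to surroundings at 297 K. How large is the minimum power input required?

Ẇ_in ≈ 1110 W

The reversible coefficient of performance is COP_R = T_C/(T_H − T_C) = 265.00/32.00 = 8.2812.
W = Q_C/COP_R = 9220/8.2812 = 1110 W.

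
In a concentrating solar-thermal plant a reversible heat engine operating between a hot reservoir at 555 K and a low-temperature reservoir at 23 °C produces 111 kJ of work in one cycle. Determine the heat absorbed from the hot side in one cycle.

T_C = 23 °C → 23 + 273.15 = 296.15 K.
Since the cycle is reversible, η = 1 − T_C/T_H = 1 − 296.15/555.00 = 0.4664.
Q_H = W/η = 111/0.4664 = 238 kJ.

Q_H ≈ 238 kJ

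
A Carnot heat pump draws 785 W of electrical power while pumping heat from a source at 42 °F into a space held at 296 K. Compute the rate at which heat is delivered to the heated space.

T_C = 42 °F → (42 − 32) × 5/9 = 5.56 °C = 278.71 K.
The Carnot heat-pump COP is COP_HP = T_H/(T_H − T_C) = 296.00/17.29 = 17.1153.
Q_H = COP_HP · W = 17.1153 × 785 = 13440 W.

Q̇_H ≈ 13440 W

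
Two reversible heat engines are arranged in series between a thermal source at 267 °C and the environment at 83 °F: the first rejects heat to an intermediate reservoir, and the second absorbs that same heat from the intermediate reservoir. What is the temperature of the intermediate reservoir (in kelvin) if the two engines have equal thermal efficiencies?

T_H = 267 °C → 267 + 273.15 = 540.15 K.
T_C = 83 °F → (83 − 32) × 5/9 = 28.33 °C = 301.48 K.
Equal efficiencies require 1 − T_m/T_H = 1 − T_C/T_m, i.e. T_m/T_H = T_C/T_m, so T_m = √(T_H·T_C) = √(540.15 × 301.48) = 404 K.

T_m ≈ 404 K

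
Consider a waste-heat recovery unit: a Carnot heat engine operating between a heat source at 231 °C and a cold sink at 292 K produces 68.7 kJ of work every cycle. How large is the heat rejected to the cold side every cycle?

Q_C ≈ 94.6 kJ

T_H = 231 °C → 231 + 273.15 = 504.15 K.
η_rev = 1 − T_C/T_H = 1 − 292.00/504.15 = 0.4208.
Since Q_C/Q_H = T_C/T_H and Q_H = W/η, Q_C = W·T_C/(T_H − T_C) = 68.7 × 292.00/212.15 = 94.6 kJ.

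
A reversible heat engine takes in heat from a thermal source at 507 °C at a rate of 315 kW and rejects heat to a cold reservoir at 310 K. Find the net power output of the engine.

Ẇ ≈ 189.8 kW

T_H = 507 °C → 507 + 273.15 = 780.15 K.
The Carnot efficiency is η = 1 − T_C/T_H = 1 − 310.00/780.15 = 0.6026.
W = η·Q_H = 0.6026 × 315 = 189.8 kW.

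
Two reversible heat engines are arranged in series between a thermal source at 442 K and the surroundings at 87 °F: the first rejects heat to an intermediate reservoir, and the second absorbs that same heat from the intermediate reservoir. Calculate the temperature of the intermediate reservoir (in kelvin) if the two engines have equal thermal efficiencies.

T_m ≈ 366.4 K

T_C = 87 °F → (87 − 32) × 5/9 = 30.56 °C = 303.71 K.
Equal efficiencies require 1 − T_m/T_H = 1 − T_C/T_m, i.e. T_m/T_H = T_C/T_m, so T_m = √(T_H·T_C) = √(442.00 × 303.71) = 366.4 K.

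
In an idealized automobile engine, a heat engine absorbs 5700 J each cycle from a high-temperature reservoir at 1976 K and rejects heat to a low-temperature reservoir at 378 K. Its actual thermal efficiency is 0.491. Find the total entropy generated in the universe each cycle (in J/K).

W = η·Q_H = 0.491 × 5700 = 2799 J, so Q_C = Q_H − W = 2901 J.
Reservoir entropy changes: ΔS_H = −Q_H/T_H = −5700/1976.00 = -2.885 J/K and ΔS_C = +Q_C/T_C = 2901/378.00 = 7.675 J/K.
ΔS_univ = −Q_H/T_H + Q_C/T_C = 4.79 J/K (> 0, since η = 0.491 < η_Carnot = 0.809).

ΔS_univ ≈ 4.79 J/K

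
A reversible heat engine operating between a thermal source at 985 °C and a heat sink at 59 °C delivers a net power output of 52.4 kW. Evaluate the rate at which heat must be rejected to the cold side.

Q̇_C ≈ 18.80 kW

T_H = 985 °C → 985 + 273.15 = 1258.15 K.
T_C = 59 °C → 59 + 273.15 = 332.15 K.
For a reversible engine, η = 1 − T_C/T_H = 1 − 332.15/1258.15 = 0.7360.
Since Q_C/Q_H = T_C/T_H and Q_H = W/η, Q_C = W·T_C/(T_H − T_C) = 52.4 × 332.15/926.00 = 18.80 kW.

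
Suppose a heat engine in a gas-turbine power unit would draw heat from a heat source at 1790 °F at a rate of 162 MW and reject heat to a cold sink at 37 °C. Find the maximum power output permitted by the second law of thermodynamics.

Ẇ_max ≈ 122 MW

T_H = 1790 °F → (1790 − 32) × 5/9 = 976.67 °C = 1249.82 K.
T_C = 37 °C → 37 + 273.15 = 310.15 K.
The upper bound on efficiency is η_max = 1 − T_C/T_H = 1 − 310.15/1249.82 = 0.7518.
W_max = η_max · Q_H = 0.7518 × 162 = 122 MW.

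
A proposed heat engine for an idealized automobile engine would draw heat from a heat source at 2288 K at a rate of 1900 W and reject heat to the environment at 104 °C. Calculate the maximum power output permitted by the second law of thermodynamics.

Ẇ_max ≈ 1590 W

T_C = 104 °C → 104 + 273.15 = 377.15 K.
By the Carnot theorem, η_max = 1 − T_C/T_H = 1 − 377.15/2288.00 = 0.8352.
W_max = η_max · Q_H = 0.8352 × 1900 = 1590 W.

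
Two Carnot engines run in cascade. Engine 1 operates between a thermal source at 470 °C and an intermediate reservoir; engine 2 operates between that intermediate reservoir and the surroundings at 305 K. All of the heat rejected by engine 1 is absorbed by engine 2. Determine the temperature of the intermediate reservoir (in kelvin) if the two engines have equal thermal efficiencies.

T_H = 470 °C → 470 + 273.15 = 743.15 K.
Equal efficiencies require 1 − T_m/T_H = 1 − T_C/T_m, i.e. T_m/T_H = T_C/T_m, so T_m = √(T_H·T_C) = √(743.15 × 305.00) = 476 K.

T_m ≈ 476 K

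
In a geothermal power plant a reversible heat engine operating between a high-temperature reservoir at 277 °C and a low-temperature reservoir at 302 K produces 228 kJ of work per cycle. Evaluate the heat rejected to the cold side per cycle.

Q_C ≈ 277 kJ

T_H = 277 °C → 277 + 273.15 = 550.15 K.
For a reversible engine, η = 1 − T_C/T_H = 1 − 302.00/550.15 = 0.4511.
Since Q_C/Q_H = T_C/T_H and Q_H = W/η, Q_C = W·T_C/(T_H − T_C) = 228 × 302.00/248.15 = 277 kJ.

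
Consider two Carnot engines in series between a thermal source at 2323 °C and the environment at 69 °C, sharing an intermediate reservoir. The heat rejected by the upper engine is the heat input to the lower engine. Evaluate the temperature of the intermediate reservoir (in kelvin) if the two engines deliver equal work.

T_H = 2323 °C → 2323 + 273.15 = 2596.15 K.
T_C = 69 °C → 69 + 273.15 = 342.15 K.
For reversible stages Q_m = Q_H·(T_m/T_H). Setting W₁ = Q_H(1 − T_m/T_H) equal to W₂ = Q_m(1 − T_C/T_m) = Q_H·(T_m − T_C)/T_H gives T_H − T_m = T_m − T_C, so T_m = (T_H + T_C)/2 = (2596.15 + 342.15)/2 = 1470 K.

T_m ≈ 1470 K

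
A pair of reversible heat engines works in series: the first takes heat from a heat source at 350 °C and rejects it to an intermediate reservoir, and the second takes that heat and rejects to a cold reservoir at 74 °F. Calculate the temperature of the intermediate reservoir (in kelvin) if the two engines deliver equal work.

T_H = 350 °C → 350 + 273.15 = 623.15 K.
T_C = 74 °F → (74 − 32) × 5/9 = 23.33 °C = 296.48 K.
For reversible stages Q_m = Q_H·(T_m/T_H). Setting W₁ = Q_H(1 − T_m/T_H) equal to W₂ = Q_m(1 − T_C/T_m) = Q_H·(T_m − T_C)/T_H gives T_H − T_m = T_m − T_C, so T_m = (T_H + T_C)/2 = (623.15 + 296.48)/2 = 460 K.

T_m ≈ 460 K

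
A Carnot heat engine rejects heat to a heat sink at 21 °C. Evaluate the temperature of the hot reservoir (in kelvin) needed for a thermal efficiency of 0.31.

T_H ≈ 426.3 K

T_C = 21 °C → 21 + 273.15 = 294.15 K.
From η = 1 − T_C/T_H, solving for T_H gives T_H = T_C/(1 − η) = 294.15/(1 − 0.31) = 426.3 K.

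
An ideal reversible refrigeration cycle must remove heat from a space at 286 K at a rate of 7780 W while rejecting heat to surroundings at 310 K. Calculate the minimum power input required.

Carnot COP: COP_R = T_C/(T_H − T_C) = 286.00/24.00 = 11.9167.
W = Q_C/COP_R = 7780/11.9167 = 652.9 W.

Ẇ_in ≈ 652.9 W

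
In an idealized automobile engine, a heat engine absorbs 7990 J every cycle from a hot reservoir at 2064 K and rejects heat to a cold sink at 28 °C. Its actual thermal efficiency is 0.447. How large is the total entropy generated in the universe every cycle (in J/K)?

T_C = 28 °C → 28 + 273.15 = 301.15 K.
W = η·Q_H = 0.447 × 7990 = 3572 J, so Q_C = Q_H − W = 4418 J.
Entropy balance on the reservoirs: −Q_H/T_H = -3.871 J/K, +Q_C/T_C = 14.67 J/K.
ΔS_univ = −Q_H/T_H + Q_C/T_C = 10.8 J/K (> 0, since η = 0.447 < η_Carnot = 0.854).

ΔS_univ ≈ 10.8 J/K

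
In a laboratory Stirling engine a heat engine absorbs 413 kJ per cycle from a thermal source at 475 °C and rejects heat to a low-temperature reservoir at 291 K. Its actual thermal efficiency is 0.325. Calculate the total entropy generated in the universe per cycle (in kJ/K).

T_H = 475 °C → 475 + 273.15 = 748.15 K.
W = η·Q_H = 0.325 × 413 = 134.2 kJ, so Q_C = Q_H − W = 278.8 kJ.
Entropy balance on the reservoirs: −Q_H/T_H = -0.5520 kJ/K, +Q_C/T_C = 0.9580 kJ/K.
ΔS_univ = −Q_H/T_H + Q_C/T_C = 0.4060 kJ/K (> 0, since η = 0.325 < η_Carnot = 0.611).

ΔS_univ ≈ 0.4060 kJ/K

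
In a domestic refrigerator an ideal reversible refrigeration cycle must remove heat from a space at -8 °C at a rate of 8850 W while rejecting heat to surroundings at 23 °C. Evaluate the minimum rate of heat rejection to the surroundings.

Q̇_H ≈ 9880 W

T_H = 23 °C → 23 + 273.15 = 296.15 K.
T_C = -8 °C → -8 + 273.15 = 265.15 K.
For a reversible cycle Q_H/Q_C = T_H/T_C, so Q_H = Q_C·T_H/T_C = 8850 × 296.15/265.15 = 9880 W.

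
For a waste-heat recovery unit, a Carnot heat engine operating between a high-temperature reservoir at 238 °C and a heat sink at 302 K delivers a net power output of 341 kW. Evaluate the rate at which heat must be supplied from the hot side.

Q̇_H ≈ 833.4 kW

T_H = 238 °C → 238 + 273.15 = 511.15 K.
For a reversible engine, η = 1 − T_C/T_H = 1 − 302.00/511.15 = 0.4092.
Q_H = W/η = 341/0.4092 = 833.4 kW.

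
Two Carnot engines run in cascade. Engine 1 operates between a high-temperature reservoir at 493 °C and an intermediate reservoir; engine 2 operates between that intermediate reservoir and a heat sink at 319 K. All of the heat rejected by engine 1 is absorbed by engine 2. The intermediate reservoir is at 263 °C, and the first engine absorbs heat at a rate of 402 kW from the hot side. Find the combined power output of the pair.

Ẇ_total ≈ 235 kW

T_H = 493 °C → 493 + 273.15 = 766.15 K.
Two reversible stages in series are equivalent to a single Carnot engine between T_H and T_C, so η_total = 1 − T_C/T_H = 1 − 319.00/766.15 = 0.5836.
W_total = η_total · Q_H = 0.5836 × 402 = 235 kW.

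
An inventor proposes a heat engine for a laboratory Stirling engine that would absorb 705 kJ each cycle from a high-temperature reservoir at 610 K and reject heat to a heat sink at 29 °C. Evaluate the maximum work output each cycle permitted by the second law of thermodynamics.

W_max ≈ 356 kJ

T_C = 29 °C → 29 + 273.15 = 302.15 K.
The upper bound on efficiency is η_max = 1 − T_C/T_H = 1 − 302.15/610.00 = 0.5047.
W_max = η_max · Q_H = 0.5047 × 705 = 356 kJ.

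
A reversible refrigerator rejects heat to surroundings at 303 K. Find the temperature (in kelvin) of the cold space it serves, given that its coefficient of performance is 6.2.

T_C ≈ 261 K

COP_R = T_C/(T_H − T_C) ⇒ T_C = T_H·COP_R/(1 + COP_R) = 303.00 × 6.2/(1 + 6.2) = 261 K.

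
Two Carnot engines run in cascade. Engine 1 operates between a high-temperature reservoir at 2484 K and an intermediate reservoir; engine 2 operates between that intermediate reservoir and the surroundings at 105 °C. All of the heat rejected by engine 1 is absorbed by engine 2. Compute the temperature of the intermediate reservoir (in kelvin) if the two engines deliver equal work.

T_m ≈ 1431 K

T_C = 105 °C → 105 + 273.15 = 378.15 K.
For reversible stages Q_m = Q_H·(T_m/T_H). Setting W₁ = Q_H(1 − T_m/T_H) equal to W₂ = Q_m(1 − T_C/T_m) = Q_H·(T_m − T_C)/T_H gives T_H − T_m = T_m − T_C, so T_m = (T_H + T_C)/2 = (2484.00 + 378.15)/2 = 1431 K.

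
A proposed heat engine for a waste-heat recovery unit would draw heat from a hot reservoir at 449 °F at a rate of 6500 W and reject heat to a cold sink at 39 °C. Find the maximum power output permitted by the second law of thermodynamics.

T_H = 449 °F → (449 − 32) × 5/9 = 231.67 °C = 504.82 K.
T_C = 39 °C → 39 + 273.15 = 312.15 K.
The upper bound on efficiency is η_max = 1 − T_C/T_H = 1 − 312.15/504.82 = 0.3817.
W_max = η_max · Q_H = 0.3817 × 6500 = 2480 W.

Ẇ_max ≈ 2480 W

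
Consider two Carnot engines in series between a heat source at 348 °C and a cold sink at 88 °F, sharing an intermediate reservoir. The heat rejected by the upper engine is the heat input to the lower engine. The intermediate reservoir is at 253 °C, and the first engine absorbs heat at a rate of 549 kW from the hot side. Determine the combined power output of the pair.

Ẇ_total ≈ 280 kW

T_H = 348 °C → 348 + 273.15 = 621.15 K.
T_C = 88 °F → (88 − 32) × 5/9 = 31.11 °C = 304.26 K.
Two reversible stages in series are equivalent to a single Carnot engine between T_H and T_C, so η_total = 1 − T_C/T_H = 1 − 304.26/621.15 = 0.5102.
W_total = η_total · Q_H = 0.5102 × 549 = 280 kW.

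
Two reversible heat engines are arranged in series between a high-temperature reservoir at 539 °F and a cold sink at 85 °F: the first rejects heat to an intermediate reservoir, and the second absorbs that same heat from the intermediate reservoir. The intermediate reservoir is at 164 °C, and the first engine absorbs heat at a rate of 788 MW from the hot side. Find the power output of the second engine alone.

Ẇ₂ ≈ 191 MW

T_H = 539 °F → (539 − 32) × 5/9 = 281.67 °C = 554.82 K.
T_C = 85 °F → (85 − 32) × 5/9 = 29.44 °C = 302.59 K.
T_m = 164 °C → 164 + 273.15 = 437.15 K.
Heat entering the second stage: Q_m = Q_H·(T_m/T_H) = 788 × 437.15/554.82 = 621 MW.
Second-stage efficiency η₂ = 1 − T_C/T_m = 1 − 302.59/437.15 = 0.3078, so W₂ = η₂·Q_m = 191 MW.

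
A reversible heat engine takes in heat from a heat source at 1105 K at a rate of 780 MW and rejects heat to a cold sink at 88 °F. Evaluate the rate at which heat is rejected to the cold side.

Q̇_C ≈ 215 MW

T_C = 88 °F → (88 − 32) × 5/9 = 31.11 °C = 304.26 K.
For a reversible engine, η = 1 − T_C/T_H = 1 − 304.26/1105.00 = 0.7247.
For a reversible cycle Q_C/Q_H = T_C/T_H, so Q_C = 780 × 304.26/1105.00 = 215 MW.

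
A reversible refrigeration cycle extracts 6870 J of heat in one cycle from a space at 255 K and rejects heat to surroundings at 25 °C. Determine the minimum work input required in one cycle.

W_in ≈ 1160 J

T_H = 25 °C → 25 + 273.15 = 298.15 K.
COP_R = T_C/(T_H − T_C) = 255.00/43.15 = 5.9096.
W = Q_C/COP_R = 6870/5.9096 = 1160 J.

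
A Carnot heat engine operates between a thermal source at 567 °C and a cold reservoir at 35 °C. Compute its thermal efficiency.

η ≈ 0.6332

T_H = 567 °C → 567 + 273.15 = 840.15 K.
T_C = 35 °C → 35 + 273.15 = 308.15 K.
Since the cycle is reversible, η = 1 − T_C/T_H = 1 − 308.15/840.15 = 0.6332.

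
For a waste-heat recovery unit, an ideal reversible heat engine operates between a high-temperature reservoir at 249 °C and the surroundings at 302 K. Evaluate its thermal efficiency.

T_H = 249 °C → 249 + 273.15 = 522.15 K.
The Carnot efficiency is η = 1 − T_C/T_H = 1 − 302.00/522.15 = 0.4216.

η ≈ 0.4216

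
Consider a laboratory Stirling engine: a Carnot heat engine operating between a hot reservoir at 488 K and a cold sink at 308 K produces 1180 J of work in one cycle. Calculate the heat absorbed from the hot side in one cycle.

Q_H ≈ 3200 J

Carnot efficiency: η = 1 − T_C/T_H = 1 − 308.00/488.00 = 0.3689.
Q_H = W/η = 1180/0.3689 = 3200 J.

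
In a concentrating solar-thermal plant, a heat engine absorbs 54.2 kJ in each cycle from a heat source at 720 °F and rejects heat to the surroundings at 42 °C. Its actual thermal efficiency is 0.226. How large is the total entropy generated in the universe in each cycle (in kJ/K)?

T_H = 720 °F → (720 − 32) × 5/9 = 382.22 °C = 655.37 K.
T_C = 42 °C → 42 + 273.15 = 315.15 K.
W = η·Q_H = 0.226 × 54.2 = 12.25 kJ, so Q_C = Q_H − W = 41.95 kJ.
Reservoir entropy changes: ΔS_H = −Q_H/T_H = −54.2/655.37 = -0.08270 kJ/K and ΔS_C = +Q_C/T_C = 41.95/315.15 = 0.1331 kJ/K.
ΔS_univ = −Q_H/T_H + Q_C/T_C = 0.0504 kJ/K (> 0, since η = 0.226 < η_Carnot = 0.519).

ΔS_univ ≈ 0.0504 kJ/K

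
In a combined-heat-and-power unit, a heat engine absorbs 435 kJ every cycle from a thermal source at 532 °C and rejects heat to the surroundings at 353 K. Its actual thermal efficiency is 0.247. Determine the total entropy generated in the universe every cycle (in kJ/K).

ΔS_univ ≈ 0.388 kJ/K

T_H = 532 °C → 532 + 273.15 = 805.15 K.
W = η·Q_H = 0.247 × 435 = 107.4 kJ, so Q_C = Q_H − W = 327.6 kJ.
Entropy balance on the reservoirs: −Q_H/T_H = -0.5403 kJ/K, +Q_C/T_C = 0.9279 kJ/K.
ΔS_univ = −Q_H/T_H + Q_C/T_C = 0.388 kJ/K (> 0, since η = 0.247 < η_Carnot = 0.562).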